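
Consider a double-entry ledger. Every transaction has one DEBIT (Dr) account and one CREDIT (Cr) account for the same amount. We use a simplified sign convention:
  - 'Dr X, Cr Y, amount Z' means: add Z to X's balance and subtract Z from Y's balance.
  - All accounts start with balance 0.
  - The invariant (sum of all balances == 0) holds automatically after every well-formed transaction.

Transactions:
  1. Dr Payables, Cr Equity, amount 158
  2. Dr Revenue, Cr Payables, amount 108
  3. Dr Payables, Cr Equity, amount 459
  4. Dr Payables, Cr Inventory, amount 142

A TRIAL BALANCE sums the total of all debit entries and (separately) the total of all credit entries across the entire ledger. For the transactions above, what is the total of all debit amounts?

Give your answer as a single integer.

Answer: 867

Derivation:
Txn 1: debit+=158
Txn 2: debit+=108
Txn 3: debit+=459
Txn 4: debit+=142
Total debits = 867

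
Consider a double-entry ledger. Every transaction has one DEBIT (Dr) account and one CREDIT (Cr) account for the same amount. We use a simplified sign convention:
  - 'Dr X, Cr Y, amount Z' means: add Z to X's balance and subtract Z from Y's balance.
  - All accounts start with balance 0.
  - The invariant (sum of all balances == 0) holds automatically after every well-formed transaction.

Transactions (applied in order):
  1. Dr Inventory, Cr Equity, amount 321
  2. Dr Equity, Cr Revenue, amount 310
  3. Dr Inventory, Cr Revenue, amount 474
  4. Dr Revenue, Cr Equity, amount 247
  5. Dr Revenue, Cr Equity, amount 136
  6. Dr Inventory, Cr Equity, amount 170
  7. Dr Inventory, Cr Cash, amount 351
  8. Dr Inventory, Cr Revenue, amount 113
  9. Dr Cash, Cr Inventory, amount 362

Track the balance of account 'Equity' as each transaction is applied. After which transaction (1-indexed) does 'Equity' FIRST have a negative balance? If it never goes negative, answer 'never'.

After txn 1: Equity=-321

Answer: 1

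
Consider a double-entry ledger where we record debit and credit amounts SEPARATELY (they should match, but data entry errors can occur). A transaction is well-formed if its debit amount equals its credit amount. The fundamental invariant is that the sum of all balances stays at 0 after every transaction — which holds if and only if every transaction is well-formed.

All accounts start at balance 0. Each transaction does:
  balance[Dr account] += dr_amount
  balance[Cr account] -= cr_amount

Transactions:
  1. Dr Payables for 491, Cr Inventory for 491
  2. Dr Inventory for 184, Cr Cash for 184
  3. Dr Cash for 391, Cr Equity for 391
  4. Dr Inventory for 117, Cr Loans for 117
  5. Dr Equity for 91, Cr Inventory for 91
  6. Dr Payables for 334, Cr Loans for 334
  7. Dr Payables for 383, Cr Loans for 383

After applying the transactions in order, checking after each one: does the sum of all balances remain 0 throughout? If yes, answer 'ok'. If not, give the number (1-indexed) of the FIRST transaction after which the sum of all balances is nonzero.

Answer: ok

Derivation:
After txn 1: dr=491 cr=491 sum_balances=0
After txn 2: dr=184 cr=184 sum_balances=0
After txn 3: dr=391 cr=391 sum_balances=0
After txn 4: dr=117 cr=117 sum_balances=0
After txn 5: dr=91 cr=91 sum_balances=0
After txn 6: dr=334 cr=334 sum_balances=0
After txn 7: dr=383 cr=383 sum_balances=0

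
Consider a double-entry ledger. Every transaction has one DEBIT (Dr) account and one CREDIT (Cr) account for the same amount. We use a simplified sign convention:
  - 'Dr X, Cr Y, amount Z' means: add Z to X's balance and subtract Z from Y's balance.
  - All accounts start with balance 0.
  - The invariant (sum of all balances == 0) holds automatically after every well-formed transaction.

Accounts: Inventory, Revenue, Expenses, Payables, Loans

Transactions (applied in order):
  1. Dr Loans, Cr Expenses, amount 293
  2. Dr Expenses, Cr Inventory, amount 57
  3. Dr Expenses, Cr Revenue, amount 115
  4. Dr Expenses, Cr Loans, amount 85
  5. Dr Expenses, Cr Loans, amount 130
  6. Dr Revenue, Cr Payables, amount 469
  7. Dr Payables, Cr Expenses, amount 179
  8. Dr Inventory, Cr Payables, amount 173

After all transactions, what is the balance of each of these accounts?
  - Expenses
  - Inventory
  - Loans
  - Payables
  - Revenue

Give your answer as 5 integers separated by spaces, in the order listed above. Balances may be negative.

Answer: -85 116 78 -463 354

Derivation:
After txn 1 (Dr Loans, Cr Expenses, amount 293): Expenses=-293 Loans=293
After txn 2 (Dr Expenses, Cr Inventory, amount 57): Expenses=-236 Inventory=-57 Loans=293
After txn 3 (Dr Expenses, Cr Revenue, amount 115): Expenses=-121 Inventory=-57 Loans=293 Revenue=-115
After txn 4 (Dr Expenses, Cr Loans, amount 85): Expenses=-36 Inventory=-57 Loans=208 Revenue=-115
After txn 5 (Dr Expenses, Cr Loans, amount 130): Expenses=94 Inventory=-57 Loans=78 Revenue=-115
After txn 6 (Dr Revenue, Cr Payables, amount 469): Expenses=94 Inventory=-57 Loans=78 Payables=-469 Revenue=354
After txn 7 (Dr Payables, Cr Expenses, amount 179): Expenses=-85 Inventory=-57 Loans=78 Payables=-290 Revenue=354
After txn 8 (Dr Inventory, Cr Payables, amount 173): Expenses=-85 Inventory=116 Loans=78 Payables=-463 Revenue=354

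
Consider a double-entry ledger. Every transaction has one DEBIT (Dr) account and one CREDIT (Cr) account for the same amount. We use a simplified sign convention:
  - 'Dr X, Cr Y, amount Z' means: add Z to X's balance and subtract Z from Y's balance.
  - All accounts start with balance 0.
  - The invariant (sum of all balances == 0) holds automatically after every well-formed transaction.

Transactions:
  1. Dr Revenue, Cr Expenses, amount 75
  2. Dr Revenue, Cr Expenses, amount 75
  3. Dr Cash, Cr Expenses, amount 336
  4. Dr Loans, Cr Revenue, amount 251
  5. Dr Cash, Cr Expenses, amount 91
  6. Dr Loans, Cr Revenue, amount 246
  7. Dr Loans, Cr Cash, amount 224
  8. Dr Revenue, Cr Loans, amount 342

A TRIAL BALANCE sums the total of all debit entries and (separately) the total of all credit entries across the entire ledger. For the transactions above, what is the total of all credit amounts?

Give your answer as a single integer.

Txn 1: credit+=75
Txn 2: credit+=75
Txn 3: credit+=336
Txn 4: credit+=251
Txn 5: credit+=91
Txn 6: credit+=246
Txn 7: credit+=224
Txn 8: credit+=342
Total credits = 1640

Answer: 1640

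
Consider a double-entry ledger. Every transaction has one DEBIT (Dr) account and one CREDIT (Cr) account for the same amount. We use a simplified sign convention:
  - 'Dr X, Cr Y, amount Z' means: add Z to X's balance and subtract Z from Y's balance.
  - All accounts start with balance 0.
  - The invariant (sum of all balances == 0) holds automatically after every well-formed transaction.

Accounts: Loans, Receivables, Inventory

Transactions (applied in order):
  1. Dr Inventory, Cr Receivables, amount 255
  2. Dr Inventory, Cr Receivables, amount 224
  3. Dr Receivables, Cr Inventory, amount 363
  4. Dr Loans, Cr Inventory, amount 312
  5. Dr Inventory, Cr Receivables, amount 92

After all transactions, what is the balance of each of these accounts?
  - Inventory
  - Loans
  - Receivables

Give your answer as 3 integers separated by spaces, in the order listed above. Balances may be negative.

Answer: -104 312 -208

Derivation:
After txn 1 (Dr Inventory, Cr Receivables, amount 255): Inventory=255 Receivables=-255
After txn 2 (Dr Inventory, Cr Receivables, amount 224): Inventory=479 Receivables=-479
After txn 3 (Dr Receivables, Cr Inventory, amount 363): Inventory=116 Receivables=-116
After txn 4 (Dr Loans, Cr Inventory, amount 312): Inventory=-196 Loans=312 Receivables=-116
After txn 5 (Dr Inventory, Cr Receivables, amount 92): Inventory=-104 Loans=312 Receivables=-208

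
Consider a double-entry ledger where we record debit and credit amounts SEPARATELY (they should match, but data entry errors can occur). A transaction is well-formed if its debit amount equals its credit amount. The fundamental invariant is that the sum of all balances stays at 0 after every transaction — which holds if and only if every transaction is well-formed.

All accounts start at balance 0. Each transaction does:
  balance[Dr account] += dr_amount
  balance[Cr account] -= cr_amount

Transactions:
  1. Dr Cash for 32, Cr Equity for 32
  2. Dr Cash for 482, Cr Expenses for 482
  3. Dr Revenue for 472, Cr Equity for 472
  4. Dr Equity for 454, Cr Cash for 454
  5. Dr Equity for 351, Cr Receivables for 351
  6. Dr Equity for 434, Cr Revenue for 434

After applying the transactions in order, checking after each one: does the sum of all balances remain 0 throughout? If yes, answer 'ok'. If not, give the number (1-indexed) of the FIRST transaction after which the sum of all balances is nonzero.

Answer: ok

Derivation:
After txn 1: dr=32 cr=32 sum_balances=0
After txn 2: dr=482 cr=482 sum_balances=0
After txn 3: dr=472 cr=472 sum_balances=0
After txn 4: dr=454 cr=454 sum_balances=0
After txn 5: dr=351 cr=351 sum_balances=0
After txn 6: dr=434 cr=434 sum_balances=0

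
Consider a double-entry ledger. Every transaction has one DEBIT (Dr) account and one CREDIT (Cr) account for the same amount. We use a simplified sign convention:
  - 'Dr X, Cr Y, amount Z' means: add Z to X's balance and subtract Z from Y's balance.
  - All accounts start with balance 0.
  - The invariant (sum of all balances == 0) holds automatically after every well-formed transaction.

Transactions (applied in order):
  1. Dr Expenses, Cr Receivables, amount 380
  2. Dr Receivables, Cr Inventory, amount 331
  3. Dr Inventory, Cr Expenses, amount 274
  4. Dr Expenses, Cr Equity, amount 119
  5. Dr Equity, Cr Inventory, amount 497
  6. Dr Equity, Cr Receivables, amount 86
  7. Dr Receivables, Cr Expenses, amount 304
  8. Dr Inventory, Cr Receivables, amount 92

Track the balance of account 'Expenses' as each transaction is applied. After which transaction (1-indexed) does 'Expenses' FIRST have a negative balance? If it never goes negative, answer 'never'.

Answer: 7

Derivation:
After txn 1: Expenses=380
After txn 2: Expenses=380
After txn 3: Expenses=106
After txn 4: Expenses=225
After txn 5: Expenses=225
After txn 6: Expenses=225
After txn 7: Expenses=-79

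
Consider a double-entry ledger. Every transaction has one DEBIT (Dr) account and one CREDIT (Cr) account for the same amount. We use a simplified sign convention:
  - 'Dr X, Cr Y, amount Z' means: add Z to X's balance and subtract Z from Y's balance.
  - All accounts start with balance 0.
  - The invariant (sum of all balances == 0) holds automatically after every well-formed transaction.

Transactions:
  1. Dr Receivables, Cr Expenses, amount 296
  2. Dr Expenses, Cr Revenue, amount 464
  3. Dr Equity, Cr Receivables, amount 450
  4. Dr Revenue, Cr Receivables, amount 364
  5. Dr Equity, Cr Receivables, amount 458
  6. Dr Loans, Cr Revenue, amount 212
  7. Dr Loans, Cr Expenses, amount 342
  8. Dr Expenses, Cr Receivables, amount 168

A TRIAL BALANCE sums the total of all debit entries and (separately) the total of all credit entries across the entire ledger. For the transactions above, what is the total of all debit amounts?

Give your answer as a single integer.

Txn 1: debit+=296
Txn 2: debit+=464
Txn 3: debit+=450
Txn 4: debit+=364
Txn 5: debit+=458
Txn 6: debit+=212
Txn 7: debit+=342
Txn 8: debit+=168
Total debits = 2754

Answer: 2754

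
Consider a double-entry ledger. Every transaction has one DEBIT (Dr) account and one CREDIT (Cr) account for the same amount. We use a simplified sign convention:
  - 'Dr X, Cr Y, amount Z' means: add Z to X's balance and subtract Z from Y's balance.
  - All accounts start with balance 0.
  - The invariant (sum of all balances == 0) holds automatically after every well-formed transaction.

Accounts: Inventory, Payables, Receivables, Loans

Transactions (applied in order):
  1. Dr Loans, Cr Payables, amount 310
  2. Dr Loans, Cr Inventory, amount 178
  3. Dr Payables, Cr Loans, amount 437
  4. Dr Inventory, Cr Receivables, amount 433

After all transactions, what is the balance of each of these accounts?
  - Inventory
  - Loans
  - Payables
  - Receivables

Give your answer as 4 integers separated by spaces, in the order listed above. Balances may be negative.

Answer: 255 51 127 -433

Derivation:
After txn 1 (Dr Loans, Cr Payables, amount 310): Loans=310 Payables=-310
After txn 2 (Dr Loans, Cr Inventory, amount 178): Inventory=-178 Loans=488 Payables=-310
After txn 3 (Dr Payables, Cr Loans, amount 437): Inventory=-178 Loans=51 Payables=127
After txn 4 (Dr Inventory, Cr Receivables, amount 433): Inventory=255 Loans=51 Payables=127 Receivables=-433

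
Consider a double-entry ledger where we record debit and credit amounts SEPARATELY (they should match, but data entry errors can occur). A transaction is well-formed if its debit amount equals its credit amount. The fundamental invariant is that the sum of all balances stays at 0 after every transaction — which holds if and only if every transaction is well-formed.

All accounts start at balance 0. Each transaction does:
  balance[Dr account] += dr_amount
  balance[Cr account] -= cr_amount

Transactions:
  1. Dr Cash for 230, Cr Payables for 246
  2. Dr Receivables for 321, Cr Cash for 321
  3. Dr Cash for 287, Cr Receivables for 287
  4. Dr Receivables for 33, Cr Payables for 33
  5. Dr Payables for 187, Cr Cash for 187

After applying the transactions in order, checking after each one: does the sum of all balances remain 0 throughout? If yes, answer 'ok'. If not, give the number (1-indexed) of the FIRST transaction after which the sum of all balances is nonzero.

After txn 1: dr=230 cr=246 sum_balances=-16
After txn 2: dr=321 cr=321 sum_balances=-16
After txn 3: dr=287 cr=287 sum_balances=-16
After txn 4: dr=33 cr=33 sum_balances=-16
After txn 5: dr=187 cr=187 sum_balances=-16

Answer: 1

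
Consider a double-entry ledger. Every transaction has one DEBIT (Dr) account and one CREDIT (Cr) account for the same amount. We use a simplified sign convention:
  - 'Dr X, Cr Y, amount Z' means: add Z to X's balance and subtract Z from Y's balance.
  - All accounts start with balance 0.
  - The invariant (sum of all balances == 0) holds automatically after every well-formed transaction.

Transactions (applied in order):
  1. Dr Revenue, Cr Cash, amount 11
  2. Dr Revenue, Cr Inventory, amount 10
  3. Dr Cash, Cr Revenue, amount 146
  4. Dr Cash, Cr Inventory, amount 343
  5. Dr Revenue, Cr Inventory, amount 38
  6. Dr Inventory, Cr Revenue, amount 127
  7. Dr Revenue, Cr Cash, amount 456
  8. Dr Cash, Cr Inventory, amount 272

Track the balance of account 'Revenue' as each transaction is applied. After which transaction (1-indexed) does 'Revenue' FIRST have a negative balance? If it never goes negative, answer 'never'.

Answer: 3

Derivation:
After txn 1: Revenue=11
After txn 2: Revenue=21
After txn 3: Revenue=-125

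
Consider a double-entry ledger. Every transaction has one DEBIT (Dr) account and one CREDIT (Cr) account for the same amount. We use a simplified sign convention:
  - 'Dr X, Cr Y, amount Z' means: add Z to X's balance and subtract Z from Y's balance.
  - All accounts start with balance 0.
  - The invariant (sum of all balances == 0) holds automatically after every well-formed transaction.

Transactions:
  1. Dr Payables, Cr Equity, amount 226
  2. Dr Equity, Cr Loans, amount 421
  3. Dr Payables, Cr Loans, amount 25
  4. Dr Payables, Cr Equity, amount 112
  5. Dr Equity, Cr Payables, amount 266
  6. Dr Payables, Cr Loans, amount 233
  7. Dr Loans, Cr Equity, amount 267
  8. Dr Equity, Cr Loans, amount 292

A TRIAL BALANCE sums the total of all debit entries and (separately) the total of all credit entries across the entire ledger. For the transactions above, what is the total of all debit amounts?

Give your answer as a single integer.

Answer: 1842

Derivation:
Txn 1: debit+=226
Txn 2: debit+=421
Txn 3: debit+=25
Txn 4: debit+=112
Txn 5: debit+=266
Txn 6: debit+=233
Txn 7: debit+=267
Txn 8: debit+=292
Total debits = 1842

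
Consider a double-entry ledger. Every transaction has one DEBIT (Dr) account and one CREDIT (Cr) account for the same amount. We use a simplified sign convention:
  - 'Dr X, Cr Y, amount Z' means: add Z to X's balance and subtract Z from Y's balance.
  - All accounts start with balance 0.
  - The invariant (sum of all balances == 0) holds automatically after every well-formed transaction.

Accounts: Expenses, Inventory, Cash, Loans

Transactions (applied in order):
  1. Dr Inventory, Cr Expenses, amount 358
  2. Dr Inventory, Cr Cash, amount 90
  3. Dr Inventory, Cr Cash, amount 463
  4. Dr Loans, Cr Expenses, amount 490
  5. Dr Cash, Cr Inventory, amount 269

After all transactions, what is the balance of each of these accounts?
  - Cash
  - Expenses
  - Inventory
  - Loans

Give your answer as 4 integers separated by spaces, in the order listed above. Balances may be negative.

Answer: -284 -848 642 490

Derivation:
After txn 1 (Dr Inventory, Cr Expenses, amount 358): Expenses=-358 Inventory=358
After txn 2 (Dr Inventory, Cr Cash, amount 90): Cash=-90 Expenses=-358 Inventory=448
After txn 3 (Dr Inventory, Cr Cash, amount 463): Cash=-553 Expenses=-358 Inventory=911
After txn 4 (Dr Loans, Cr Expenses, amount 490): Cash=-553 Expenses=-848 Inventory=911 Loans=490
After txn 5 (Dr Cash, Cr Inventory, amount 269): Cash=-284 Expenses=-848 Inventory=642 Loans=490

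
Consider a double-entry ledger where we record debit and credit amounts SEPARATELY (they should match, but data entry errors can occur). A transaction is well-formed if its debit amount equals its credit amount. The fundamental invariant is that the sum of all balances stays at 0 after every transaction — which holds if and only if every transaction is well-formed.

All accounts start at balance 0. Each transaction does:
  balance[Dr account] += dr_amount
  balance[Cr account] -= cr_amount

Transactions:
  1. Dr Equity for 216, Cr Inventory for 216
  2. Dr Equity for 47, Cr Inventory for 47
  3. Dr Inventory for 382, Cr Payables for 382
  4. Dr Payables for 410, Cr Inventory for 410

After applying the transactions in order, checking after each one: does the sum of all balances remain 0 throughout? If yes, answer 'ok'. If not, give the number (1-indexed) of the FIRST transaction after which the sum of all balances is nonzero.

After txn 1: dr=216 cr=216 sum_balances=0
After txn 2: dr=47 cr=47 sum_balances=0
After txn 3: dr=382 cr=382 sum_balances=0
After txn 4: dr=410 cr=410 sum_balances=0

Answer: ok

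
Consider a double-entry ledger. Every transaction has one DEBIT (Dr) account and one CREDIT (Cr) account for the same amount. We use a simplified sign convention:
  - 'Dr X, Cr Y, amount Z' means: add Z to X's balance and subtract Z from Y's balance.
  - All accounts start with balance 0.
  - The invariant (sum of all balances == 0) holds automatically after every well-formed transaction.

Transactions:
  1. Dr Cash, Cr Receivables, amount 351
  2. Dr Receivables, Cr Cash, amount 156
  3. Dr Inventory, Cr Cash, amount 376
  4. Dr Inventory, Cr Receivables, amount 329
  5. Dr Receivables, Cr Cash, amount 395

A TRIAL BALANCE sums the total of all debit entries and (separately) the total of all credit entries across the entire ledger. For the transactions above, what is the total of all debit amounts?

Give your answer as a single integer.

Answer: 1607

Derivation:
Txn 1: debit+=351
Txn 2: debit+=156
Txn 3: debit+=376
Txn 4: debit+=329
Txn 5: debit+=395
Total debits = 1607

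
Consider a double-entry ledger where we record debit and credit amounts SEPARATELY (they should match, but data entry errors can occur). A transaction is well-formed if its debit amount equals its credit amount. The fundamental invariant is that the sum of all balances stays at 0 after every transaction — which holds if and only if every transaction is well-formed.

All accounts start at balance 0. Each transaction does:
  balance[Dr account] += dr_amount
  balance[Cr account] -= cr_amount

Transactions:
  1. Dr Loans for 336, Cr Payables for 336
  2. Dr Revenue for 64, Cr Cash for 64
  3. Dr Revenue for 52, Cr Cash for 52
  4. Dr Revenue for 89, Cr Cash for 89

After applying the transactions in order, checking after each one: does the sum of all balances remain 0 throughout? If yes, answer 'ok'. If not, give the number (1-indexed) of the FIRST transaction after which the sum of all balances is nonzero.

After txn 1: dr=336 cr=336 sum_balances=0
After txn 2: dr=64 cr=64 sum_balances=0
After txn 3: dr=52 cr=52 sum_balances=0
After txn 4: dr=89 cr=89 sum_balances=0

Answer: ok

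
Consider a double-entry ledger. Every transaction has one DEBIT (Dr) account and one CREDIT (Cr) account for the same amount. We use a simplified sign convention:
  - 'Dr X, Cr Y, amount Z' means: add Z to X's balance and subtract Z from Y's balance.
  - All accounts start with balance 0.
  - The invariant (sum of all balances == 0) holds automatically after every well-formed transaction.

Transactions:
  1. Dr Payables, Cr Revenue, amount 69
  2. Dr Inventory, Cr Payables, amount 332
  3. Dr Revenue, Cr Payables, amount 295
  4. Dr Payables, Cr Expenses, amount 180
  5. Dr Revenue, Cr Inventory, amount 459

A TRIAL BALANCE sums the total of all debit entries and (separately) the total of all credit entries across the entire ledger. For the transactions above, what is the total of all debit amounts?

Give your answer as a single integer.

Txn 1: debit+=69
Txn 2: debit+=332
Txn 3: debit+=295
Txn 4: debit+=180
Txn 5: debit+=459
Total debits = 1335

Answer: 1335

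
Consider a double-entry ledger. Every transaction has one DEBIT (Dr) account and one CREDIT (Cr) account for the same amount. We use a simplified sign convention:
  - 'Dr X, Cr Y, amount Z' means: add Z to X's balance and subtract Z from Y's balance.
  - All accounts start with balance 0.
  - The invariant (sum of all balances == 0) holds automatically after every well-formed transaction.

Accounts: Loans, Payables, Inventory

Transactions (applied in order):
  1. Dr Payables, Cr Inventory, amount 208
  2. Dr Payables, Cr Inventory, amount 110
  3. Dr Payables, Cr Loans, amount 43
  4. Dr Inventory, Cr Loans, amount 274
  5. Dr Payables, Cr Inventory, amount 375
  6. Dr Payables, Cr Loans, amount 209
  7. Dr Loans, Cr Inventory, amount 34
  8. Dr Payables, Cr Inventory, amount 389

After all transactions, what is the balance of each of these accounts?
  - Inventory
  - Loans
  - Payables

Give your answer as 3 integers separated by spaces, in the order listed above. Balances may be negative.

Answer: -842 -492 1334

Derivation:
After txn 1 (Dr Payables, Cr Inventory, amount 208): Inventory=-208 Payables=208
After txn 2 (Dr Payables, Cr Inventory, amount 110): Inventory=-318 Payables=318
After txn 3 (Dr Payables, Cr Loans, amount 43): Inventory=-318 Loans=-43 Payables=361
After txn 4 (Dr Inventory, Cr Loans, amount 274): Inventory=-44 Loans=-317 Payables=361
After txn 5 (Dr Payables, Cr Inventory, amount 375): Inventory=-419 Loans=-317 Payables=736
After txn 6 (Dr Payables, Cr Loans, amount 209): Inventory=-419 Loans=-526 Payables=945
After txn 7 (Dr Loans, Cr Inventory, amount 34): Inventory=-453 Loans=-492 Payables=945
After txn 8 (Dr Payables, Cr Inventory, amount 389): Inventory=-842 Loans=-492 Payables=1334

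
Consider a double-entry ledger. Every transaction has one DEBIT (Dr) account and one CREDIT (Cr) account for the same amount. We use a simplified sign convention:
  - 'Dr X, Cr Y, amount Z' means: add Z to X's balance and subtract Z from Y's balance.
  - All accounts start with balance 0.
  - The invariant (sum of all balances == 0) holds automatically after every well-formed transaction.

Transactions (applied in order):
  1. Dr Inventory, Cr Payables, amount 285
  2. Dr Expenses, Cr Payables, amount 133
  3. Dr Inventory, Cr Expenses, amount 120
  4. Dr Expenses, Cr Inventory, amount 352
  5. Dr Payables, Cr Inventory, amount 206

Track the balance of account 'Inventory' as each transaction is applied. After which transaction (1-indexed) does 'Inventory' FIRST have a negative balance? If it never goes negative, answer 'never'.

Answer: 5

Derivation:
After txn 1: Inventory=285
After txn 2: Inventory=285
After txn 3: Inventory=405
After txn 4: Inventory=53
After txn 5: Inventory=-153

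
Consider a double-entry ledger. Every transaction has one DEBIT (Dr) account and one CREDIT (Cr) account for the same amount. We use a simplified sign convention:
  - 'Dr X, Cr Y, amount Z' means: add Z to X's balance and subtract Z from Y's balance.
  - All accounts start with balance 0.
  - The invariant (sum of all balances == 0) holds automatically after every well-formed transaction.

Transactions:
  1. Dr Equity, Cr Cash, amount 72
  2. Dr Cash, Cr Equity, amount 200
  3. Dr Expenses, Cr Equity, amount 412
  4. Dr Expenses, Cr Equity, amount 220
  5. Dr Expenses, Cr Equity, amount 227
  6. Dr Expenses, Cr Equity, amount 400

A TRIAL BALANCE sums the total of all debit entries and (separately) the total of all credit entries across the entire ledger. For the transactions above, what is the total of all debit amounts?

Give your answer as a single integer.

Answer: 1531

Derivation:
Txn 1: debit+=72
Txn 2: debit+=200
Txn 3: debit+=412
Txn 4: debit+=220
Txn 5: debit+=227
Txn 6: debit+=400
Total debits = 1531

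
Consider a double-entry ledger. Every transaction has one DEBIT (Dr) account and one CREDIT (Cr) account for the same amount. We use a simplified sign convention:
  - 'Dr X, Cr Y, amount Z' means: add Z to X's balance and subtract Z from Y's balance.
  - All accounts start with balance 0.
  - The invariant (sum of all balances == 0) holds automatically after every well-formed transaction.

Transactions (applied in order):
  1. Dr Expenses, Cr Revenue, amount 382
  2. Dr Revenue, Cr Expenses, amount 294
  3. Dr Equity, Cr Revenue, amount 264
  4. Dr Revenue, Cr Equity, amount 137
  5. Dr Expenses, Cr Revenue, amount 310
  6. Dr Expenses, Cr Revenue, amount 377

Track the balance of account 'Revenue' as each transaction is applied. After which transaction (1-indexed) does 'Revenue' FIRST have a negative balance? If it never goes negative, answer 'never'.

Answer: 1

Derivation:
After txn 1: Revenue=-382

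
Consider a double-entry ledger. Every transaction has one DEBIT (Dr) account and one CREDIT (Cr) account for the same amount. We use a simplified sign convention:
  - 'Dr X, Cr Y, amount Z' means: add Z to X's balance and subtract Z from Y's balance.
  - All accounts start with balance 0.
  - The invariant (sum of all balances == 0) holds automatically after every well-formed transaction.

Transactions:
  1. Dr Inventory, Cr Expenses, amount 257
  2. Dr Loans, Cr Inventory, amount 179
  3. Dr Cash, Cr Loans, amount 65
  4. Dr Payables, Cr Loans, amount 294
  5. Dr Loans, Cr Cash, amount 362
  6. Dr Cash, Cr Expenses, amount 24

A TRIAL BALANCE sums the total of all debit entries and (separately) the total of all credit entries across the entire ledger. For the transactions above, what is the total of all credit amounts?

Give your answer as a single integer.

Answer: 1181

Derivation:
Txn 1: credit+=257
Txn 2: credit+=179
Txn 3: credit+=65
Txn 4: credit+=294
Txn 5: credit+=362
Txn 6: credit+=24
Total credits = 1181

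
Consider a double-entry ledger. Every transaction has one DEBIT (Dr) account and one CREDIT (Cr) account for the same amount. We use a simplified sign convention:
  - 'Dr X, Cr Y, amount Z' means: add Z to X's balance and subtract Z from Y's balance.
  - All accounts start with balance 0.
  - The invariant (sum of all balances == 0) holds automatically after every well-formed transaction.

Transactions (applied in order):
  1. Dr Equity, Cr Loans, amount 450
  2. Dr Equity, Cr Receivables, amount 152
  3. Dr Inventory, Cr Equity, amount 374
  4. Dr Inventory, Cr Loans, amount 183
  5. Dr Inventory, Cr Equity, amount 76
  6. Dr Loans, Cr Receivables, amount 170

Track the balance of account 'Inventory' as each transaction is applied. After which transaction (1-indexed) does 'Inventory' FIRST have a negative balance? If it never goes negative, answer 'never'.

After txn 1: Inventory=0
After txn 2: Inventory=0
After txn 3: Inventory=374
After txn 4: Inventory=557
After txn 5: Inventory=633
After txn 6: Inventory=633

Answer: never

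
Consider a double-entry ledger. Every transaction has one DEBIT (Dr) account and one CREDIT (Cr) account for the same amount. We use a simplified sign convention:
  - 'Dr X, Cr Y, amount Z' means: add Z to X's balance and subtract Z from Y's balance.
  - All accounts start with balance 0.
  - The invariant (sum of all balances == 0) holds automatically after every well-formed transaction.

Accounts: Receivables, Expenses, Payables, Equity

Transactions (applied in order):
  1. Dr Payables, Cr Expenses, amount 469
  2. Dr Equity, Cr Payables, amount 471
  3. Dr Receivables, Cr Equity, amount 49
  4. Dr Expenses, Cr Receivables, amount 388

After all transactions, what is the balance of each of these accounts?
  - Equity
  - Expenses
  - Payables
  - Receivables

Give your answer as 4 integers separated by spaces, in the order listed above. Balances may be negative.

After txn 1 (Dr Payables, Cr Expenses, amount 469): Expenses=-469 Payables=469
After txn 2 (Dr Equity, Cr Payables, amount 471): Equity=471 Expenses=-469 Payables=-2
After txn 3 (Dr Receivables, Cr Equity, amount 49): Equity=422 Expenses=-469 Payables=-2 Receivables=49
After txn 4 (Dr Expenses, Cr Receivables, amount 388): Equity=422 Expenses=-81 Payables=-2 Receivables=-339

Answer: 422 -81 -2 -339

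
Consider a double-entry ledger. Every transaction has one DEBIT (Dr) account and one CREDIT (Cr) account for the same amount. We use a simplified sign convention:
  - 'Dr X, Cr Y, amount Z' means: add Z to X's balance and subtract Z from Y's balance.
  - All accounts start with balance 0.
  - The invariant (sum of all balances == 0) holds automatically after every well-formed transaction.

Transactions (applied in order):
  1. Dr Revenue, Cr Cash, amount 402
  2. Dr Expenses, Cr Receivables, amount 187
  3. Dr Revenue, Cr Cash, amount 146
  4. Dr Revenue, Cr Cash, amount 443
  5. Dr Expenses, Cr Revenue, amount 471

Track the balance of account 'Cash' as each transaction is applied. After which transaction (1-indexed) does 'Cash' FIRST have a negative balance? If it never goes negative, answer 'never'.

After txn 1: Cash=-402

Answer: 1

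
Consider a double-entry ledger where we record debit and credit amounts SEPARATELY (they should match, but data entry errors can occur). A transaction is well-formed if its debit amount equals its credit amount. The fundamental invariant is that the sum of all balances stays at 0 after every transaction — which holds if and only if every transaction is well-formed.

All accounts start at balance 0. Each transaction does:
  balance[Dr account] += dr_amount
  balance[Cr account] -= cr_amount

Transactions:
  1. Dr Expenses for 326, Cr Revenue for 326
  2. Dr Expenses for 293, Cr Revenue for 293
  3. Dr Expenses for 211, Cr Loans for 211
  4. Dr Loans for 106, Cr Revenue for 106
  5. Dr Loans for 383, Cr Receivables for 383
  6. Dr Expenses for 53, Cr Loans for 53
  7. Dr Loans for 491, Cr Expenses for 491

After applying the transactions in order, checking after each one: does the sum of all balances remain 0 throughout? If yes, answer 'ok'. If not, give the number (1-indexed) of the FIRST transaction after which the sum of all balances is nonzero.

After txn 1: dr=326 cr=326 sum_balances=0
After txn 2: dr=293 cr=293 sum_balances=0
After txn 3: dr=211 cr=211 sum_balances=0
After txn 4: dr=106 cr=106 sum_balances=0
After txn 5: dr=383 cr=383 sum_balances=0
After txn 6: dr=53 cr=53 sum_balances=0
After txn 7: dr=491 cr=491 sum_balances=0

Answer: ok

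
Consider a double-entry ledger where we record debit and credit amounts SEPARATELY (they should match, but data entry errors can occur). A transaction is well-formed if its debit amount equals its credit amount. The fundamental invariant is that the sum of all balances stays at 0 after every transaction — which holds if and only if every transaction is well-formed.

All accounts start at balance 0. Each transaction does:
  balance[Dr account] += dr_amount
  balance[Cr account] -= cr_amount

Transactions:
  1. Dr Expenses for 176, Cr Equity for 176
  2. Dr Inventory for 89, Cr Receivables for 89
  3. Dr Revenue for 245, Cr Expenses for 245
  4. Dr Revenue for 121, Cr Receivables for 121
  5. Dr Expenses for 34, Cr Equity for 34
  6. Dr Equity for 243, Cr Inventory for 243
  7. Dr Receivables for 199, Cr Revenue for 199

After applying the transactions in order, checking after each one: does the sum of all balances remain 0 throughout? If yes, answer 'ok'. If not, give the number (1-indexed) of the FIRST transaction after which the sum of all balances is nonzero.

Answer: ok

Derivation:
After txn 1: dr=176 cr=176 sum_balances=0
After txn 2: dr=89 cr=89 sum_balances=0
After txn 3: dr=245 cr=245 sum_balances=0
After txn 4: dr=121 cr=121 sum_balances=0
After txn 5: dr=34 cr=34 sum_balances=0
After txn 6: dr=243 cr=243 sum_balances=0
After txn 7: dr=199 cr=199 sum_balances=0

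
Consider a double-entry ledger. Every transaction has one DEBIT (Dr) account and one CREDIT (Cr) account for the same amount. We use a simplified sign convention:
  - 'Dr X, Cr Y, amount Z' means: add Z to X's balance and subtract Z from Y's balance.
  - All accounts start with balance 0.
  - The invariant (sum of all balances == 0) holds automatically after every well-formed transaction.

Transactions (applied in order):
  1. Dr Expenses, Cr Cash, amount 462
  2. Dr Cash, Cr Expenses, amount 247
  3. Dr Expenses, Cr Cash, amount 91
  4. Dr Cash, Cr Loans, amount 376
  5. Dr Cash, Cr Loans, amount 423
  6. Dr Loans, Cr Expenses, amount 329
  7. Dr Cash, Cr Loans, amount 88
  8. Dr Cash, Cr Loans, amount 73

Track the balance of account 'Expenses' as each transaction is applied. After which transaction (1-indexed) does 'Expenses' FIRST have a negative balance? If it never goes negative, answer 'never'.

Answer: 6

Derivation:
After txn 1: Expenses=462
After txn 2: Expenses=215
After txn 3: Expenses=306
After txn 4: Expenses=306
After txn 5: Expenses=306
After txn 6: Expenses=-23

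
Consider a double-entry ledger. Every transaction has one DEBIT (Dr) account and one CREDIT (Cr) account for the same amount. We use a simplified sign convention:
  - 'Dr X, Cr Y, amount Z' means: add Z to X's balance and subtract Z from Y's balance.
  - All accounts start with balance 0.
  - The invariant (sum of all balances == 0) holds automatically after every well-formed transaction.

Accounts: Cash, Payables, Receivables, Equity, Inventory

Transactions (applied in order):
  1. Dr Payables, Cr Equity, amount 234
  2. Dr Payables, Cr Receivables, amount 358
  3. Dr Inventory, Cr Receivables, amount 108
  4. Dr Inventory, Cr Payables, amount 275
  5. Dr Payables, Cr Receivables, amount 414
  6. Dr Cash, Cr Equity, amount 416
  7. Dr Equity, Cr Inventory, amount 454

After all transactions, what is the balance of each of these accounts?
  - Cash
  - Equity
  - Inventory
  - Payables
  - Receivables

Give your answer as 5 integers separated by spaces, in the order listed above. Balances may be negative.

Answer: 416 -196 -71 731 -880

Derivation:
After txn 1 (Dr Payables, Cr Equity, amount 234): Equity=-234 Payables=234
After txn 2 (Dr Payables, Cr Receivables, amount 358): Equity=-234 Payables=592 Receivables=-358
After txn 3 (Dr Inventory, Cr Receivables, amount 108): Equity=-234 Inventory=108 Payables=592 Receivables=-466
After txn 4 (Dr Inventory, Cr Payables, amount 275): Equity=-234 Inventory=383 Payables=317 Receivables=-466
After txn 5 (Dr Payables, Cr Receivables, amount 414): Equity=-234 Inventory=383 Payables=731 Receivables=-880
After txn 6 (Dr Cash, Cr Equity, amount 416): Cash=416 Equity=-650 Inventory=383 Payables=731 Receivables=-880
After txn 7 (Dr Equity, Cr Inventory, amount 454): Cash=416 Equity=-196 Inventory=-71 Payables=731 Receivables=-880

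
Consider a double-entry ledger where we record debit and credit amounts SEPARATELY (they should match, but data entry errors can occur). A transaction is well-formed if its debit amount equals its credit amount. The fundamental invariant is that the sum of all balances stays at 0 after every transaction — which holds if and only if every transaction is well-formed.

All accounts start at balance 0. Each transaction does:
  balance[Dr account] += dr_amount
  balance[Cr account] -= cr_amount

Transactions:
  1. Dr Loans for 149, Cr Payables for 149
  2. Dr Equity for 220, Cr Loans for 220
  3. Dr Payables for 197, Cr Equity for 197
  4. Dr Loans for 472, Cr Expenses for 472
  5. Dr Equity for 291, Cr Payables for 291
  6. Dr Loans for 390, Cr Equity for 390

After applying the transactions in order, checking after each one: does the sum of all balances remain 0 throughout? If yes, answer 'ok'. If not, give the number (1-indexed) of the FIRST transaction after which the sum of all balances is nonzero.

Answer: ok

Derivation:
After txn 1: dr=149 cr=149 sum_balances=0
After txn 2: dr=220 cr=220 sum_balances=0
After txn 3: dr=197 cr=197 sum_balances=0
After txn 4: dr=472 cr=472 sum_balances=0
After txn 5: dr=291 cr=291 sum_balances=0
After txn 6: dr=390 cr=390 sum_balances=0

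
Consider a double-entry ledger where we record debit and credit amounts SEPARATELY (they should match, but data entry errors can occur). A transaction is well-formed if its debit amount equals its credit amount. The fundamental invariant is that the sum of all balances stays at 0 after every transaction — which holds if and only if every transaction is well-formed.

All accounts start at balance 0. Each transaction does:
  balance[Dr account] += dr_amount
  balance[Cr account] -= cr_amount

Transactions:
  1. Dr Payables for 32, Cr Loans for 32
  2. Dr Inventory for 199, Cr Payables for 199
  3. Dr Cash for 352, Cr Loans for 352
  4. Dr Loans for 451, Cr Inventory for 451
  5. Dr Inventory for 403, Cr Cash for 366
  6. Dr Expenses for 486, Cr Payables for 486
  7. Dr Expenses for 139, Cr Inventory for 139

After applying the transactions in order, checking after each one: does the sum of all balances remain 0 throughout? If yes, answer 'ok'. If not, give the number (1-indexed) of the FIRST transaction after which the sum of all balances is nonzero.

After txn 1: dr=32 cr=32 sum_balances=0
After txn 2: dr=199 cr=199 sum_balances=0
After txn 3: dr=352 cr=352 sum_balances=0
After txn 4: dr=451 cr=451 sum_balances=0
After txn 5: dr=403 cr=366 sum_balances=37
After txn 6: dr=486 cr=486 sum_balances=37
After txn 7: dr=139 cr=139 sum_balances=37

Answer: 5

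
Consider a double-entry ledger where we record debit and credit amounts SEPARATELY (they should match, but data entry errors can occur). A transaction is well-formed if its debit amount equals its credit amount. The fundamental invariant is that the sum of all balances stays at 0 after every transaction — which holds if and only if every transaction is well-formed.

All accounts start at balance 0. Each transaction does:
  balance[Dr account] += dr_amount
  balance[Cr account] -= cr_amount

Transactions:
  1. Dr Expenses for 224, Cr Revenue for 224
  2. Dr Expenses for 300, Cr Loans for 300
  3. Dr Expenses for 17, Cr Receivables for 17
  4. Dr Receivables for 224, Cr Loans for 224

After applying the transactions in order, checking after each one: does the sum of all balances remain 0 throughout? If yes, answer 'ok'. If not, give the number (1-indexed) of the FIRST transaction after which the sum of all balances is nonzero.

Answer: ok

Derivation:
After txn 1: dr=224 cr=224 sum_balances=0
After txn 2: dr=300 cr=300 sum_balances=0
After txn 3: dr=17 cr=17 sum_balances=0
After txn 4: dr=224 cr=224 sum_balances=0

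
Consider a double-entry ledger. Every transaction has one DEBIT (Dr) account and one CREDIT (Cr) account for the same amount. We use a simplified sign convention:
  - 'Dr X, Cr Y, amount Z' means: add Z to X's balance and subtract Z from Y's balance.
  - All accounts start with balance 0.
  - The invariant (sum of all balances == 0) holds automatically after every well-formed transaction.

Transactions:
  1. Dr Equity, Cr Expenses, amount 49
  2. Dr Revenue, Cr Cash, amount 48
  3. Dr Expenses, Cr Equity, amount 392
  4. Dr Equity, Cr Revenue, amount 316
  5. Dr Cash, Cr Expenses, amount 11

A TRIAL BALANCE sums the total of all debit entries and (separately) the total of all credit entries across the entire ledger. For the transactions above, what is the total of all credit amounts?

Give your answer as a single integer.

Txn 1: credit+=49
Txn 2: credit+=48
Txn 3: credit+=392
Txn 4: credit+=316
Txn 5: credit+=11
Total credits = 816

Answer: 816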